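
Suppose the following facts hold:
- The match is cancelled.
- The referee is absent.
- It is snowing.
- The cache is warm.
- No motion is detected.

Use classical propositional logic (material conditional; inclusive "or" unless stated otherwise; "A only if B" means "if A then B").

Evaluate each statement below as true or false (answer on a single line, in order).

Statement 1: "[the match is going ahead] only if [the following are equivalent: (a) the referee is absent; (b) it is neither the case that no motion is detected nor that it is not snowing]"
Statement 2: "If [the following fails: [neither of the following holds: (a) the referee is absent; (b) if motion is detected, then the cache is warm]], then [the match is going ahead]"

Statement 1 True, Statement 2 False

Let S = "the match is cancelled" (T), Q = "the referee is present" (F), H = "motion is detected" (F), P = "it is snowing" (T), D = "the cache is warm" (T).

Statement 1: Formalization: ¬S → (¬Q ↔ (¬H ↓ ¬P))

¬S = ¬T = F
¬Q = ¬F = T
¬H = ¬F = T
¬P = ¬T = F
¬H ↓ ¬P = T ↓ F = F
¬Q ↔ (¬H ↓ ¬P) = T ↔ F = F
¬S → (¬Q ↔ (¬H ↓ ¬P)) = F → F = T
So Statement 1 is true.

Statement 2: Formalization: ¬(¬Q ↓ (H → D)) → ¬S

¬Q = ¬F = T
H → D = F → T = T
¬Q ↓ (H → D) = T ↓ T = F
¬(¬Q ↓ (H → D)) = ¬F = T
¬S = ¬T = F
¬(¬Q ↓ (H → D)) → ¬S = T → F = F
Thus Statement 2 is false.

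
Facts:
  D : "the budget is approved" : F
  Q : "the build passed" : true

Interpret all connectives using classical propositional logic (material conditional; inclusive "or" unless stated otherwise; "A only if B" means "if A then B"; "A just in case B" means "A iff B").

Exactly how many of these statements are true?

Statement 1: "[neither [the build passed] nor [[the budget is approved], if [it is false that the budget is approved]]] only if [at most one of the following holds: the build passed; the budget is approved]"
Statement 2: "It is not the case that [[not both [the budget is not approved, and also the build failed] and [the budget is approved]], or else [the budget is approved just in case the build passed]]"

1

Statement 1: In symbols: (Q ↓ (¬D → D)) → (Q ↑ D)

¬D = ¬F = T
¬D → D = T → F = F
Q ↓ (¬D → D) = T ↓ F = F
Q ↑ D = T ↑ F = T
(Q ↓ (¬D → D)) → (Q ↑ D) = F → T = T
So Statement 1 is true.

Statement 2: This is ¬(((¬D ∧ ¬Q) ↑ D) ∨ (D ↔ Q)).

¬D = ¬F = T
¬Q = ¬T = F
¬D ∧ ¬Q = T ∧ F = F
(¬D ∧ ¬Q) ↑ D = F ↑ F = T
D ↔ Q = F ↔ T = F
((¬D ∧ ¬Q) ↑ D) ∨ (D ↔ Q) = T ∨ F = T
¬(((¬D ∧ ¬Q) ↑ D) ∨ (D ↔ Q)) = ¬T = F
Hence Statement 2 is false.

True statements: 1.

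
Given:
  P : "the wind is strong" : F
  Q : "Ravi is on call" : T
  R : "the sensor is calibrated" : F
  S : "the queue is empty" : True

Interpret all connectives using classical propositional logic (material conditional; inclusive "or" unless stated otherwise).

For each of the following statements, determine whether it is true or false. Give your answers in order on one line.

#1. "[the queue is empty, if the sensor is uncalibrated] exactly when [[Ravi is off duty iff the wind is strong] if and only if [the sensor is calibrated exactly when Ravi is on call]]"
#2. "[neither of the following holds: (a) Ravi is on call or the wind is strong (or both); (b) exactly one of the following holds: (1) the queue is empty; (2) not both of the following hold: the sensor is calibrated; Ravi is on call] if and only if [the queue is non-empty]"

#1: This is (¬R → S) ↔ ((¬Q ↔ P) ↔ (R ↔ Q)).

¬R = ¬F = T
¬R → S = T → T = T
¬Q = ¬T = F
¬Q ↔ P = F ↔ F = T
R ↔ Q = F ↔ T = F
(¬Q ↔ P) ↔ (R ↔ Q) = T ↔ F = F
(¬R → S) ↔ ((¬Q ↔ P) ↔ (R ↔ Q)) = T ↔ F = F
Thus #1 is false.

#2: In symbols: ((Q ∨ P) ↓ (S ⊕ (R ↑ Q))) ↔ ¬S

Q ∨ P = T ∨ F = T
R ↑ Q = F ↑ T = T
S ⊕ (R ↑ Q) = T ⊕ T = F
(Q ∨ P) ↓ (S ⊕ (R ↑ Q)) = T ↓ F = F
¬S = ¬T = F
((Q ∨ P) ↓ (S ⊕ (R ↑ Q))) ↔ ¬S = F ↔ F = T
So #2 is true.

#1 F; #2 T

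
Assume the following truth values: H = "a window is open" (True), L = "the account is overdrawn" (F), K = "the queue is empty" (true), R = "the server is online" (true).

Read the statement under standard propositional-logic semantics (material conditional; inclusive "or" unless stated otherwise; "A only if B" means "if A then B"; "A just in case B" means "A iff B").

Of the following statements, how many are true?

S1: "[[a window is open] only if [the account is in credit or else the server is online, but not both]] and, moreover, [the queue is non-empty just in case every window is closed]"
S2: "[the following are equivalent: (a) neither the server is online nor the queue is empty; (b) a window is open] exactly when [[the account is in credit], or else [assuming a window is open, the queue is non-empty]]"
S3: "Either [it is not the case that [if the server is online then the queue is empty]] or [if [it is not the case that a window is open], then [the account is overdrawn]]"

1

S1: Parsed as (H -> (not L xor R)) and (not K iff not H)

not L = not False = True
not L xor R = True xor True = False
H -> (not L xor R) = True -> False = False
not K = not True = False
not H = not True = False
not K iff not H = False iff False = True
(H -> (not L xor R)) and (not K iff not H) = False and True = False
Thus S1 is false.

S2: This is ((R nor K) iff H) iff (not L or (H -> not K)).

R nor K = True nor True = False
(R nor K) iff H = False iff True = False
not L = not False = True
not K = not True = False
H -> not K = True -> False = False
not L or (H -> not K) = True or False = True
((R nor K) iff H) iff (not L or (H -> not K)) = False iff True = False
Thus S2 is false.

S3: This is not (R -> K) or (not H -> L).

R -> K = True -> True = True
not (R -> K) = not True = False
not H = not True = False
not H -> L = False -> False = True
not (R -> K) or (not H -> L) = False or True = True
So S3 is true.

1 of the 3 statements is true.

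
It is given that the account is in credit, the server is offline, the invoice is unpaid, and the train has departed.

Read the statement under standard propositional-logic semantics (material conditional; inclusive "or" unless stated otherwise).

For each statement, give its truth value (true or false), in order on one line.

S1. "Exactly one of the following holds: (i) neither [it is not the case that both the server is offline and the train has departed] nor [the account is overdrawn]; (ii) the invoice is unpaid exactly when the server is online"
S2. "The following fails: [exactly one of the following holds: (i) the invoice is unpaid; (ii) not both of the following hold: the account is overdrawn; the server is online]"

Let Q = "the server is online" (F), S = "the train has departed" (T), P = "the account is overdrawn" (F), R = "the invoice is paid" (F).

S1: This is ((~Q nand S) nor P) xor (~R <-> Q).

~Q = ~F = T
~Q nand S = T nand T = F
(~Q nand S) nor P = F nor F = T
~R = ~F = T
~R <-> Q = T <-> F = F
((~Q nand S) nor P) xor (~R <-> Q) = T xor F = T
Hence S1 is true.

S2: In symbols: ~(~R xor (P nand Q))

~R = ~F = T
P nand Q = F nand F = T
~R xor (P nand Q) = T xor T = F
~(~R xor (P nand Q)) = ~F = T
So S2 is true.

S1 T / S2 T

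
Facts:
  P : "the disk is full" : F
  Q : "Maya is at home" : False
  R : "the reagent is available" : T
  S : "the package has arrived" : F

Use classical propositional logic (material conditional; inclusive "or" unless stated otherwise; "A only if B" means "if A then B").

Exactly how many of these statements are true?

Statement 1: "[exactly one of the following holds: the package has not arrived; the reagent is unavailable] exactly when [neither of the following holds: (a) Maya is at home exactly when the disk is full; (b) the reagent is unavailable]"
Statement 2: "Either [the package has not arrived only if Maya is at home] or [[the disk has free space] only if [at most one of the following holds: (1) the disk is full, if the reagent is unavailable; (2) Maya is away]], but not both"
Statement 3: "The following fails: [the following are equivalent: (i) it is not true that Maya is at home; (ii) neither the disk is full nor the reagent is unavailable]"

0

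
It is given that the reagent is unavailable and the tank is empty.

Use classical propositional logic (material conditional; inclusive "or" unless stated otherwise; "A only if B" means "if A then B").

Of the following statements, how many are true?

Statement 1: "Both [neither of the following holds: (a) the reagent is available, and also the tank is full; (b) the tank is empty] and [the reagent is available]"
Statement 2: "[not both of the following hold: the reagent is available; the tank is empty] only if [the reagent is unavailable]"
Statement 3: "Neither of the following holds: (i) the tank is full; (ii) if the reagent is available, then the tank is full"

Let P = "the reagent is available" (F), Q = "the tank is full" (F).

Statement 1: This is ((P & Q) nor ~Q) & P.

P & Q = F & F = F
~Q = ~F = T
(P & Q) nor ~Q = F nor T = F
((P & Q) nor ~Q) & P = F & F = F
Thus Statement 1 is false.

Statement 2: This is (P nand ~Q) -> ~P.

~Q = ~F = T
P nand ~Q = F nand T = T
~P = ~F = T
(P nand ~Q) -> ~P = T -> T = T
Hence Statement 2 is true.

Statement 3: This is Q nor (P -> Q).

P -> Q = F -> F = T
Q nor (P -> Q) = F nor T = F
Thus Statement 3 is false.

True statements: 1.

1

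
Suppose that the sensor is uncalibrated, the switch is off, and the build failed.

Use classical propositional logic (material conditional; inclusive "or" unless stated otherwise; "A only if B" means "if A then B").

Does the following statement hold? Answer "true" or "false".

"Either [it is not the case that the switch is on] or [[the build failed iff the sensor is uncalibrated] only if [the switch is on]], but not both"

Let M = "the switch is on" (False), S = "the build passed" (False), U = "the sensor is calibrated" (False).
This is not M xor ((not S iff not U) -> M).

not M = not False = True
not S = not False = True
not U = not False = True
not S iff not U = True iff True = True
(not S iff not U) -> M = True -> False = False
not M xor ((not S iff not U) -> M) = True xor False = True

True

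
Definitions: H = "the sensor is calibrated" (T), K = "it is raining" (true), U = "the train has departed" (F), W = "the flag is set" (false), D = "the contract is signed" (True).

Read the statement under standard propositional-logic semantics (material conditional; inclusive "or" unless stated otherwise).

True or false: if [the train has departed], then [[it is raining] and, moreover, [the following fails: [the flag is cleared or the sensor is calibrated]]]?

True

Values: U=F, K=T, W=F, H=T.
Formalization: U -> (K & ~(~W | H))

~W = ~F = T
~W | H = T | T = T
~(~W | H) = ~T = F
K & ~(~W | H) = T & F = F
U -> (K & ~(~W | H)) = F -> F = T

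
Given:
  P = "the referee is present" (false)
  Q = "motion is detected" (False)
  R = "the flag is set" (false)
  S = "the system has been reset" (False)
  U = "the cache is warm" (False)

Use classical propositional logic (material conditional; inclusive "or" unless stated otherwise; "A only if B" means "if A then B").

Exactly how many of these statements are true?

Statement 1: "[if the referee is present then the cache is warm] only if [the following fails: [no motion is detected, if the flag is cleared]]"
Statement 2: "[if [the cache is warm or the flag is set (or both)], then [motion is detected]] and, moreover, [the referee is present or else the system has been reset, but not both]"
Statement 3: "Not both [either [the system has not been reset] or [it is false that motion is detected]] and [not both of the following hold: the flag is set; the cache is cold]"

0

Statement 1: Formalization: (P → U) → ¬(¬R → ¬Q)

P → U = F → F = T
¬R = ¬F = T
¬Q = ¬F = T
¬R → ¬Q = T → T = T
¬(¬R → ¬Q) = ¬T = F
(P → U) → ¬(¬R → ¬Q) = T → F = F
Hence Statement 1 is false.

Statement 2: Parsed as ((U ∨ R) → Q) ∧ (P ⊕ S)

U ∨ R = F ∨ F = F
(U ∨ R) → Q = F → F = T
P ⊕ S = F ⊕ F = F
((U ∨ R) → Q) ∧ (P ⊕ S) = T ∧ F = F
So Statement 2 is false.

Statement 3: This is (¬S ∨ ¬Q) ↑ (R ↑ ¬U).

¬S = ¬F = T
¬Q = ¬F = T
¬S ∨ ¬Q = T ∨ T = T
¬U = ¬F = T
R ↑ ¬U = F ↑ T = T
(¬S ∨ ¬Q) ↑ (R ↑ ¬U) = T ↑ T = F
So Statement 3 is false.

Count: 0.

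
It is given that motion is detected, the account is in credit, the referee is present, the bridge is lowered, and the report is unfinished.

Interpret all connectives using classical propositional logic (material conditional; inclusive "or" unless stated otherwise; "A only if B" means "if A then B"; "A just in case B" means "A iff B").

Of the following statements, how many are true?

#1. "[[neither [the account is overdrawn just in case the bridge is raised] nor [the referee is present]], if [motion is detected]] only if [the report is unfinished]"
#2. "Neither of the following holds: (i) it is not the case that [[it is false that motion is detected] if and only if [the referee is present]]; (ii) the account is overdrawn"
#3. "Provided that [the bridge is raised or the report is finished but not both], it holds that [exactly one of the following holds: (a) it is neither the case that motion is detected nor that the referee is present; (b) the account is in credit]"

Let P = "motion is detected" (T), Q = "the account is overdrawn" (F), S = "the bridge is raised" (F), R = "the referee is present" (T), U = "the report is finished" (F).

#1: Formalization: (P -> ((Q <-> S) nor R)) -> ~U

Q <-> S = F <-> F = T
(Q <-> S) nor R = T nor T = F
P -> ((Q <-> S) nor R) = T -> F = F
~U = ~F = T
(P -> ((Q <-> S) nor R)) -> ~U = F -> T = T
Thus #1 is true.

#2: Formalization: ~(~P <-> R) nor Q

~P = ~T = F
~P <-> R = F <-> T = F
~(~P <-> R) = ~F = T
~(~P <-> R) nor Q = T nor F = F
Thus #2 is false.

#3: Formalization: (S xor U) -> ((P nor R) xor ~Q)

S xor U = F xor F = F
P nor R = T nor T = F
~Q = ~F = T
(P nor R) xor ~Q = F xor T = T
(S xor U) -> ((P nor R) xor ~Q) = F -> T = T
Hence #3 is true.

Count: 2.

2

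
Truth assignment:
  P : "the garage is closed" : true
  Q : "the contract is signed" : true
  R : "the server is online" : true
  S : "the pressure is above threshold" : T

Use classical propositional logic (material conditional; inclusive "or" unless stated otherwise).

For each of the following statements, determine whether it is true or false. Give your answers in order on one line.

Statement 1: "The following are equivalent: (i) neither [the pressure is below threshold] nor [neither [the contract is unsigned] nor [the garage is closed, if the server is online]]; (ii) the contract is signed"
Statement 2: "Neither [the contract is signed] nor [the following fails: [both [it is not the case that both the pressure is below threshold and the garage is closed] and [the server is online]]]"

Statement 1 T / Statement 2 F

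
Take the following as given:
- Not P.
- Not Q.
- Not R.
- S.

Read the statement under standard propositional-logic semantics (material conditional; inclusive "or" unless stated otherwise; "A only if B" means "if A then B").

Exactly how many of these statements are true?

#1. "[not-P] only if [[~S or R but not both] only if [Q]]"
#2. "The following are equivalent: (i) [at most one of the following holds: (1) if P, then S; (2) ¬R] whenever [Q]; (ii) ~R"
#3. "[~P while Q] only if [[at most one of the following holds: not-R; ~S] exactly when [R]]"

#1: This is ¬P → ((¬S ⊕ R) → Q).

¬P = ¬F = T
¬S = ¬T = F
¬S ⊕ R = F ⊕ F = F
(¬S ⊕ R) → Q = F → F = T
¬P → ((¬S ⊕ R) → Q) = T → T = T
Thus #1 is true.

#2: This is (Q → ((P → S) ↑ ¬R)) ↔ ¬R.

P → S = F → T = T
¬R = ¬F = T
(P → S) ↑ ¬R = T ↑ T = F
Q → ((P → S) ↑ ¬R) = F → F = T
¬R = ¬F = T
(Q → ((P → S) ↑ ¬R)) ↔ ¬R = T ↔ T = T
Thus #2 is true.

#3: This is (¬P ∧ Q) → ((¬R ↑ ¬S) ↔ R).

¬P = ¬F = T
¬P ∧ Q = T ∧ F = F
¬R = ¬F = T
¬S = ¬T = F
¬R ↑ ¬S = T ↑ F = T
(¬R ↑ ¬S) ↔ R = T ↔ F = F
(¬P ∧ Q) → ((¬R ↑ ¬S) ↔ R) = F → F = T
Thus #3 is true.

3 of the 3 statements are true.

3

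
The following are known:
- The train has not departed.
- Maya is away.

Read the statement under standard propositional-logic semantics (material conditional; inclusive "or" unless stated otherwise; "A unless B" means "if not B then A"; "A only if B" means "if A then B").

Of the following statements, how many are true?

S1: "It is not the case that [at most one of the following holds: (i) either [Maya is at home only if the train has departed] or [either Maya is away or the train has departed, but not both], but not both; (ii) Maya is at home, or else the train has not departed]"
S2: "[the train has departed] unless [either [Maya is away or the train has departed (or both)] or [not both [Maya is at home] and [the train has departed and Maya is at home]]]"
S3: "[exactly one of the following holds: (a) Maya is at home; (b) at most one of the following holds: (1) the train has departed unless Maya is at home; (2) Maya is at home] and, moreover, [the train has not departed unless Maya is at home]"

Let Q = "Maya is at home" (F), P = "the train has departed" (F).

S1: Formalization: ~(((Q -> P) xor (~Q xor P)) nand (Q | ~P))

Q -> P = F -> F = T
~Q = ~F = T
~Q xor P = T xor F = T
(Q -> P) xor (~Q xor P) = T xor T = F
~P = ~F = T
Q | ~P = F | T = T
((Q -> P) xor (~Q xor P)) nand (Q | ~P) = F nand T = T
~(((Q -> P) xor (~Q xor P)) nand (Q | ~P)) = ~T = F
Hence S1 is false.

S2: Parsed as P | ((~Q | P) | (Q nand (P & Q)))

~Q = ~F = T
~Q | P = T | F = T
P & Q = F & F = F
Q nand (P & Q) = F nand F = T
(~Q | P) | (Q nand (P & Q)) = T | T = T
P | ((~Q | P) | (Q nand (P & Q))) = F | T = T
So S2 is true.

S3: In symbols: (Q xor ((P | Q) nand Q)) & (~P | Q)

P | Q = F | F = F
(P | Q) nand Q = F nand F = T
Q xor ((P | Q) nand Q) = F xor T = T
~P = ~F = T
~P | Q = T | F = T
(Q xor ((P | Q) nand Q)) & (~P | Q) = T & T = T
So S3 is true.

True statements: 2 (S2, S3).

2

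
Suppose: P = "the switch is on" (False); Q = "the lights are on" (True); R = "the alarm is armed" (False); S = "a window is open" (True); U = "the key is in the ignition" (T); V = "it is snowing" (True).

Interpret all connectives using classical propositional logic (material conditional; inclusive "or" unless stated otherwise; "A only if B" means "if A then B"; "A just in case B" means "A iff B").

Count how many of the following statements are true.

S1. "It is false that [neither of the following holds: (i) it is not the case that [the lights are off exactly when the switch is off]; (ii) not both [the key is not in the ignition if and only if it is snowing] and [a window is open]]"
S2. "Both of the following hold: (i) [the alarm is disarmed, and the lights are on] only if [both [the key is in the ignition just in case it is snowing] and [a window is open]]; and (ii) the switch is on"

S1: This is ~(~(~Q <-> ~P) nor ((~U <-> V) nand S)).

~Q = ~T = F
~P = ~F = T
~Q <-> ~P = F <-> T = F
~(~Q <-> ~P) = ~F = T
~U = ~T = F
~U <-> V = F <-> T = F
(~U <-> V) nand S = F nand T = T
~(~Q <-> ~P) nor ((~U <-> V) nand S) = T nor T = F
~(~(~Q <-> ~P) nor ((~U <-> V) nand S)) = ~F = T
Hence S1 is true.

S2: Parsed as ((~R & Q) -> ((U <-> V) & S)) & P

~R = ~F = T
~R & Q = T & T = T
U <-> V = T <-> T = T
(U <-> V) & S = T & T = T
(~R & Q) -> ((U <-> V) & S) = T -> T = T
((~R & Q) -> ((U <-> V) & S)) & P = T & F = F
Hence S2 is false.

Count: 1.

1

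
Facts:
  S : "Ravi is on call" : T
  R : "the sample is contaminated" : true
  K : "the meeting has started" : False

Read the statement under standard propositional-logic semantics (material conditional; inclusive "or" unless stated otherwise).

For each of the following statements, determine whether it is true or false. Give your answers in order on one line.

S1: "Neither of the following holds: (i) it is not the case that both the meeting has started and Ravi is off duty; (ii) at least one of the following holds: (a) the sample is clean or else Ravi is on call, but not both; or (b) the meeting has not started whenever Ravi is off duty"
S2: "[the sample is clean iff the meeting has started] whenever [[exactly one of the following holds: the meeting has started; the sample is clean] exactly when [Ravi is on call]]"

S1: This is (K nand ~S) nor ((~R xor S) | (~S -> ~K)).

~S = ~T = F
K nand ~S = F nand F = T
~R = ~T = F
~R xor S = F xor T = T
~S = ~T = F
~K = ~F = T
~S -> ~K = F -> T = T
(~R xor S) | (~S -> ~K) = T | T = T
(K nand ~S) nor ((~R xor S) | (~S -> ~K)) = T nor T = F
So S1 is false.

S2: In symbols: ((K xor ~R) <-> S) -> (~R <-> K)

~R = ~T = F
K xor ~R = F xor F = F
(K xor ~R) <-> S = F <-> T = F
~R = ~T = F
~R <-> K = F <-> F = T
((K xor ~R) <-> S) -> (~R <-> K) = F -> T = T
So S2 is true.

S1 false / S2 true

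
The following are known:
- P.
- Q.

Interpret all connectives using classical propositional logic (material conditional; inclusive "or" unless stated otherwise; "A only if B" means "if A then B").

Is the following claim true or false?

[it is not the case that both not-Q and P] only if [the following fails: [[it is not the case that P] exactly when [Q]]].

true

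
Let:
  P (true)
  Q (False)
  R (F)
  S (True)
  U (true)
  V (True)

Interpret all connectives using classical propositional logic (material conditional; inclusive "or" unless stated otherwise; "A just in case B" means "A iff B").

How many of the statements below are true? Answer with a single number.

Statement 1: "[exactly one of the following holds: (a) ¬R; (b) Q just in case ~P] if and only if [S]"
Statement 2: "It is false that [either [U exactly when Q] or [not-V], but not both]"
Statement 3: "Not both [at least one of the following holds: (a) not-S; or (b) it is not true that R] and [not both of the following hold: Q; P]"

1

Statement 1: This is (¬R ⊕ (Q ↔ ¬P)) ↔ S.

¬R = ¬F = T
¬P = ¬T = F
Q ↔ ¬P = F ↔ F = T
¬R ⊕ (Q ↔ ¬P) = T ⊕ T = F
(¬R ⊕ (Q ↔ ¬P)) ↔ S = F ↔ T = F
Hence Statement 1 is false.

Statement 2: Formalization: ¬((U ↔ Q) ⊕ ¬V)

U ↔ Q = T ↔ F = F
¬V = ¬T = F
(U ↔ Q) ⊕ ¬V = F ⊕ F = F
¬((U ↔ Q) ⊕ ¬V) = ¬F = T
Hence Statement 2 is true.

Statement 3: This is (¬S ∨ ¬R) ↑ (Q ↑ P).

¬S = ¬T = F
¬R = ¬F = T
¬S ∨ ¬R = F ∨ T = T
Q ↑ P = F ↑ T = T
(¬S ∨ ¬R) ↑ (Q ↑ P) = T ↑ T = F
So Statement 3 is false.

1 of the 3 statements is true (Statement 2).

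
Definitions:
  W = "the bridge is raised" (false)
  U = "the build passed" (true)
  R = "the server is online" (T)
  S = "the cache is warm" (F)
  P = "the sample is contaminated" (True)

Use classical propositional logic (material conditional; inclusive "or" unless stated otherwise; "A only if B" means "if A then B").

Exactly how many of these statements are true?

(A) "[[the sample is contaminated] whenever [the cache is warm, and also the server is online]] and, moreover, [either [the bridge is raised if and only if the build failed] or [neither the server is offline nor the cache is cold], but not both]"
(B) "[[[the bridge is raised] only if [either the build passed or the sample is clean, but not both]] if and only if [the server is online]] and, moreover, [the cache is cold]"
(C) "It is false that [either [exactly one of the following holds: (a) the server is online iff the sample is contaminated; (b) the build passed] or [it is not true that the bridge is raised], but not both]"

(A): Parsed as ((S and R) -> P) and ((W iff not U) xor (not R nor not S))

S and R = False and True = False
(S and R) -> P = False -> True = True
not U = not True = False
W iff not U = False iff False = True
not R = not True = False
not S = not False = True
not R nor not S = False nor True = False
(W iff not U) xor (not R nor not S) = True xor False = True
((S and R) -> P) and ((W iff not U) xor (not R nor not S)) = True and True = True
Hence (A) is true.

(B): Formalization: ((W -> (U xor not P)) iff R) and not S

not P = not True = False
U xor not P = True xor False = True
W -> (U xor not P) = False -> True = True
(W -> (U xor not P)) iff R = True iff True = True
not S = not False = True
((W -> (U xor not P)) iff R) and not S = True and True = True
Thus (B) is true.

(C): In symbols: not (((R iff P) xor U) xor not W)

R iff P = True iff True = True
(R iff P) xor U = True xor True = False
not W = not False = True
((R iff P) xor U) xor not W = False xor True = True
not (((R iff P) xor U) xor not W) = not True = False
Hence (C) is false.

True statements: 2 ((A), (B)).

2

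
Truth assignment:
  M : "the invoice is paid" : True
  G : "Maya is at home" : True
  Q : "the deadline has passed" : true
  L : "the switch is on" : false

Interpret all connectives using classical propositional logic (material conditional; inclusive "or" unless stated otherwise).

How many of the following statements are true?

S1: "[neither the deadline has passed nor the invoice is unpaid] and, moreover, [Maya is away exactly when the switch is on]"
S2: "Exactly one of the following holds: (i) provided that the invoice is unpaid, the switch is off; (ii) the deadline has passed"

0

S1: Parsed as (Q nor not M) and (not G iff L)

not M = not True = False
Q nor not M = True nor False = False
not G = not True = False
not G iff L = False iff False = True
(Q nor not M) and (not G iff L) = False and True = False
Thus S1 is false.

S2: Parsed as (not M -> not L) xor Q

not M = not True = False
not L = not False = True
not M -> not L = False -> True = True
(not M -> not L) xor Q = True xor True = False
Thus S2 is false.

Count: 0.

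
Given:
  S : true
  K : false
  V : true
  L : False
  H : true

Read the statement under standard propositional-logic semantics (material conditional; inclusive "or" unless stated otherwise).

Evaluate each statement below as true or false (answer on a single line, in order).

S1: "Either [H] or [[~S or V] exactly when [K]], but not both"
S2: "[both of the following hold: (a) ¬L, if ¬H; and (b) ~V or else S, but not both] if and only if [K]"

S1 T, S2 F

S1: In symbols: H xor ((~S | V) <-> K)

~S = ~T = F
~S | V = F | T = T
(~S | V) <-> K = T <-> F = F
H xor ((~S | V) <-> K) = T xor F = T
Thus S1 is true.

S2: This is ((~H -> ~L) & (~V xor S)) <-> K.

~H = ~T = F
~L = ~F = T
~H -> ~L = F -> T = T
~V = ~T = F
~V xor S = F xor T = T
(~H -> ~L) & (~V xor S) = T & T = T
((~H -> ~L) & (~V xor S)) <-> K = T <-> F = F
Thus S2 is false.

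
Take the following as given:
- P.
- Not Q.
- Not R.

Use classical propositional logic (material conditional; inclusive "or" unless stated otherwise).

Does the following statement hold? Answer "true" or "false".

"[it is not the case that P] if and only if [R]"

This is ~P <-> R.

~P = ~T = F
~P <-> R = F <-> F = T

True.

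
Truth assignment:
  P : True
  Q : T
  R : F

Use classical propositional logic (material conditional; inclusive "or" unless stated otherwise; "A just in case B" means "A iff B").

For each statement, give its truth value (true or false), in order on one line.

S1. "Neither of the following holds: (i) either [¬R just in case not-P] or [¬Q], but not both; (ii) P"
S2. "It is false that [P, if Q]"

S1 False, S2 False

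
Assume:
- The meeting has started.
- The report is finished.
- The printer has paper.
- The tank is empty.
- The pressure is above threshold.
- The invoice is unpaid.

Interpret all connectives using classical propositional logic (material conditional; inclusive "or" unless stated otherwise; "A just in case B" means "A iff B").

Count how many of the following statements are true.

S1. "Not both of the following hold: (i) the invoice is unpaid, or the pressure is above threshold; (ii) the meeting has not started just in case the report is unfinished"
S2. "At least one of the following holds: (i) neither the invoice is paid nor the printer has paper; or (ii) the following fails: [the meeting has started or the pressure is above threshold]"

Let V = "the invoice is paid" (F), U = "the pressure is above threshold" (T), P = "the meeting has started" (T), Q = "the report is finished" (T), R = "the printer has paper" (T).

S1: Formalization: (¬V ∨ U) ↑ (¬P ↔ ¬Q)

¬V = ¬F = T
¬V ∨ U = T ∨ T = T
¬P = ¬T = F
¬Q = ¬T = F
¬P ↔ ¬Q = F ↔ F = T
(¬V ∨ U) ↑ (¬P ↔ ¬Q) = T ↑ T = F
Thus S1 is false.

S2: Parsed as (V ↓ R) ∨ ¬(P ∨ U)

V ↓ R = F ↓ T = F
P ∨ U = T ∨ T = T
¬(P ∨ U) = ¬T = F
(V ↓ R) ∨ ¬(P ∨ U) = F ∨ F = F
So S2 is false.

0 of the 2 statements are true (none).

0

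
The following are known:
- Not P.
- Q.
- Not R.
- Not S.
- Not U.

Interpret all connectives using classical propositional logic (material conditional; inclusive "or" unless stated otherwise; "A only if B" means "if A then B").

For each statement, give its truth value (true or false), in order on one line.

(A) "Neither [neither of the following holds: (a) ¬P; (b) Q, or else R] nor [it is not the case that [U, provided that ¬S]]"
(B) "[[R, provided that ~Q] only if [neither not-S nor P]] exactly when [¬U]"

(A): This is (not P nor (Q or R)) nor not (not S -> U).

not P = not False = True
Q or R = True or False = True
not P nor (Q or R) = True nor True = False
not S = not False = True
not S -> U = True -> False = False
not (not S -> U) = not False = True
(not P nor (Q or R)) nor not (not S -> U) = False nor True = False
So (A) is false.

(B): Parsed as ((not Q -> R) -> (not S nor P)) iff not U

not Q = not True = False
not Q -> R = False -> False = True
not S = not False = True
not S nor P = True nor False = False
(not Q -> R) -> (not S nor P) = True -> False = False
not U = not False = True
((not Q -> R) -> (not S nor P)) iff not U = False iff True = False
Hence (B) is false.

(A) False, (B) False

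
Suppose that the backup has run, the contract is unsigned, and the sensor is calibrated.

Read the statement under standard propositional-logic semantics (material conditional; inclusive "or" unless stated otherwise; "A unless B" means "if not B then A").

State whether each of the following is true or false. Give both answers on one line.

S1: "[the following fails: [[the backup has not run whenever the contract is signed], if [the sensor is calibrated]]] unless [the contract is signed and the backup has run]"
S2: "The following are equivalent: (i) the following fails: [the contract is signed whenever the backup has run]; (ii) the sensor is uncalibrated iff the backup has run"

Let M = "the sensor is calibrated" (T), N = "the contract is signed" (F), Q = "the backup has run" (T).

S1: Parsed as ~(M -> (N -> ~Q)) | (N & Q)

~Q = ~T = F
N -> ~Q = F -> F = T
M -> (N -> ~Q) = T -> T = T
~(M -> (N -> ~Q)) = ~T = F
N & Q = F & T = F
~(M -> (N -> ~Q)) | (N & Q) = F | F = F
So S1 is false.

S2: In symbols: ~(Q -> N) <-> (~M <-> Q)

Q -> N = T -> F = F
~(Q -> N) = ~F = T
~M = ~T = F
~M <-> Q = F <-> T = F
~(Q -> N) <-> (~M <-> Q) = T <-> F = F
Thus S2 is false.

S1 F, S2 F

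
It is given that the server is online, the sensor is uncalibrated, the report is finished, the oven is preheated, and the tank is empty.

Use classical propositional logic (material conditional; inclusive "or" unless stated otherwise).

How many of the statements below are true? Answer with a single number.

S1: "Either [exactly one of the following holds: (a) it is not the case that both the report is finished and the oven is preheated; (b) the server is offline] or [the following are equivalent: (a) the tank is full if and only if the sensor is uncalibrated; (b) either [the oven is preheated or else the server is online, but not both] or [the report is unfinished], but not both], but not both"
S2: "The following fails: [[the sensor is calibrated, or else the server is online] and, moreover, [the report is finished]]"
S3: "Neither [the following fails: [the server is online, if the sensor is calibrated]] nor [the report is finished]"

Let R = "the report is finished" (True), S = "the oven is preheated" (True), P = "the server is online" (True), U = "the tank is full" (False), Q = "the sensor is calibrated" (False).

S1: In symbols: ((R nand S) xor not P) xor ((U iff not Q) iff ((S xor P) xor not R))

R nand S = True nand True = False
not P = not True = False
(R nand S) xor not P = False xor False = False
not Q = not False = True
U iff not Q = False iff True = False
S xor P = True xor True = False
not R = not True = False
(S xor P) xor not R = False xor False = False
(U iff not Q) iff ((S xor P) xor not R) = False iff False = True
((R nand S) xor not P) xor ((U iff not Q) iff ((S xor P) xor not R)) = False xor True = True
Thus S1 is true.

S2: Formalization: not ((Q or P) and R)

Q or P = False or True = True
(Q or P) and R = True and True = True
not ((Q or P) and R) = not True = False
Thus S2 is false.

S3: In symbols: not (Q -> P) nor R

Q -> P = False -> True = True
not (Q -> P) = not True = False
not (Q -> P) nor R = False nor True = False
So S3 is false.

Count: 1.

1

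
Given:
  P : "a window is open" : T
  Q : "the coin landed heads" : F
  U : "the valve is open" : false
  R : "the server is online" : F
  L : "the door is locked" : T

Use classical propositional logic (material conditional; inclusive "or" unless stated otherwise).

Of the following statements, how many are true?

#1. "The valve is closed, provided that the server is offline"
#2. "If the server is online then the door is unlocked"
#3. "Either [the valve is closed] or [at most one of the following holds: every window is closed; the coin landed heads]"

#1: This is ~R -> ~U.

~R = ~F = T
~U = ~F = T
~R -> ~U = T -> T = T
So #1 is true.

#2: Formalization: R -> ~L

~L = ~T = F
R -> ~L = F -> F = T
Thus #2 is true.

#3: In symbols: ~U | (~P nand Q)

~U = ~F = T
~P = ~T = F
~P nand Q = F nand F = T
~U | (~P nand Q) = T | T = T
Thus #3 is true.

3 of the 3 statements are true (#1, #2, #3).

3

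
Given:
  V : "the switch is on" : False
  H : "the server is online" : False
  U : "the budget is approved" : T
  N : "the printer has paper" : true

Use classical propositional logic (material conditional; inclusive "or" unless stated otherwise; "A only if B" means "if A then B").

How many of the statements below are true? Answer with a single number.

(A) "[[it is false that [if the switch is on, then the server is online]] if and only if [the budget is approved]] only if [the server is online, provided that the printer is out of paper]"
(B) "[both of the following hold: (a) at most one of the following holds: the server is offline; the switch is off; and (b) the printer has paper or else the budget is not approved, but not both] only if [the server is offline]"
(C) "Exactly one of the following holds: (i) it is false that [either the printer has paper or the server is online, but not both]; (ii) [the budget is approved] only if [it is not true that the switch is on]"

3

(A): Formalization: (~(V -> H) <-> U) -> (~N -> H)

V -> H = F -> F = T
~(V -> H) = ~T = F
~(V -> H) <-> U = F <-> T = F
~N = ~T = F
~N -> H = F -> F = T
(~(V -> H) <-> U) -> (~N -> H) = F -> T = T
Hence (A) is true.

(B): In symbols: ((~H nand ~V) & (N xor ~U)) -> ~H

~H = ~F = T
~V = ~F = T
~H nand ~V = T nand T = F
~U = ~T = F
N xor ~U = T xor F = T
(~H nand ~V) & (N xor ~U) = F & T = F
~H = ~F = T
((~H nand ~V) & (N xor ~U)) -> ~H = F -> T = T
Hence (B) is true.

(C): In symbols: ~(N xor H) xor (U -> ~V)

N xor H = T xor F = T
~(N xor H) = ~T = F
~V = ~F = T
U -> ~V = T -> T = T
~(N xor H) xor (U -> ~V) = F xor T = T
Hence (C) is true.

Count: 3.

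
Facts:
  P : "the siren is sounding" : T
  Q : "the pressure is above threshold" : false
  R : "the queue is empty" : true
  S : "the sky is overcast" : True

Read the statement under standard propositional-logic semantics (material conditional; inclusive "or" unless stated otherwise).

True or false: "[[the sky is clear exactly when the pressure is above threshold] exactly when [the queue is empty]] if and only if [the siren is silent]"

False

Values: S=T, Q=F, R=T, P=T.
Formalization: ((¬S ↔ Q) ↔ R) ↔ ¬P

¬S = ¬T = F
¬S ↔ Q = F ↔ F = T
(¬S ↔ Q) ↔ R = T ↔ T = T
¬P = ¬T = F
((¬S ↔ Q) ↔ R) ↔ ¬P = T ↔ F = F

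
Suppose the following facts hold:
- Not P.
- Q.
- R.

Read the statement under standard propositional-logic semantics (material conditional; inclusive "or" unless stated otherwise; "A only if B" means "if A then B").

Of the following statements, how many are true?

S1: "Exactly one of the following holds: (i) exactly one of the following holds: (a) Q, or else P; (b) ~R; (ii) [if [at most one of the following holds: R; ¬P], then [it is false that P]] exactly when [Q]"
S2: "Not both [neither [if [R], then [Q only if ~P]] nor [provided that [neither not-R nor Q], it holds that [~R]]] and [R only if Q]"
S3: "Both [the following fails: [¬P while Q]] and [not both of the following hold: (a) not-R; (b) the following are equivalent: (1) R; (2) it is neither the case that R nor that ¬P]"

S1: Parsed as ((Q | P) xor ~R) xor (((R nand ~P) -> ~P) <-> Q)

Q | P = T | F = T
~R = ~T = F
(Q | P) xor ~R = T xor F = T
~P = ~F = T
R nand ~P = T nand T = F
~P = ~F = T
(R nand ~P) -> ~P = F -> T = T
((R nand ~P) -> ~P) <-> Q = T <-> T = T
((Q | P) xor ~R) xor (((R nand ~P) -> ~P) <-> Q) = T xor T = F
So S1 is false.

S2: Parsed as ((R -> (Q -> ~P)) nor ((~R nor Q) -> ~R)) nand (R -> Q)

~P = ~F = T
Q -> ~P = T -> T = T
R -> (Q -> ~P) = T -> T = T
~R = ~T = F
~R nor Q = F nor T = F
~R = ~T = F
(~R nor Q) -> ~R = F -> F = T
(R -> (Q -> ~P)) nor ((~R nor Q) -> ~R) = T nor T = F
R -> Q = T -> T = T
((R -> (Q -> ~P)) nor ((~R nor Q) -> ~R)) nand (R -> Q) = F nand T = T
Hence S2 is true.

S3: Formalization: ~(~P & Q) & (~R nand (R <-> (R nor ~P)))

~P = ~F = T
~P & Q = T & T = T
~(~P & Q) = ~T = F
~R = ~T = F
~P = ~F = T
R nor ~P = T nor T = F
R <-> (R nor ~P) = T <-> F = F
~R nand (R <-> (R nor ~P)) = F nand F = T
~(~P & Q) & (~R nand (R <-> (R nor ~P))) = F & T = F
Thus S3 is false.

True statements: 1 (S2).

1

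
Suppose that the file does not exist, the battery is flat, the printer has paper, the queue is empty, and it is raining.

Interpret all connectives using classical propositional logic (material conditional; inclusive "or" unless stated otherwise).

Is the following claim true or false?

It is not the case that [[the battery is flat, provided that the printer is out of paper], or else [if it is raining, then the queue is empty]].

Let R = "the printer has paper" (T), Q = "the battery is charged" (F), U = "it is raining" (T), S = "the queue is empty" (T).
Formalization: ¬((¬R → ¬Q) ∨ (U → S))

¬R = ¬T = F
¬Q = ¬F = T
¬R → ¬Q = F → T = T
U → S = T → T = T
(¬R → ¬Q) ∨ (U → S) = T ∨ T = T
¬((¬R → ¬Q) ∨ (U → S)) = ¬T = F

The statement is false.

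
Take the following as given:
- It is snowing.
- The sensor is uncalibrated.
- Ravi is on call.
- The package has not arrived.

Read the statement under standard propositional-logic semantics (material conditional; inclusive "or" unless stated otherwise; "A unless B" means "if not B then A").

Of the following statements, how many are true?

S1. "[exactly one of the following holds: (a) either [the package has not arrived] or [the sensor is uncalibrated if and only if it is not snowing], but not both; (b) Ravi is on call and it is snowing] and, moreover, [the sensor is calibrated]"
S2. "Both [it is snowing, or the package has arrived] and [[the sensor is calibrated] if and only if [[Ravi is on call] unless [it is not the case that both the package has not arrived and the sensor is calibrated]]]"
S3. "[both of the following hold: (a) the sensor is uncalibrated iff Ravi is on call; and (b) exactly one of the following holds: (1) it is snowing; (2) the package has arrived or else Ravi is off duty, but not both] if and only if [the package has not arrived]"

1

Let S = "the package has arrived" (F), Q = "the sensor is calibrated" (F), P = "it is snowing" (T), R = "Ravi is on call" (T).

S1: Formalization: ((~S xor (~Q <-> ~P)) xor (R & P)) & Q

~S = ~F = T
~Q = ~F = T
~P = ~T = F
~Q <-> ~P = T <-> F = F
~S xor (~Q <-> ~P) = T xor F = T
R & P = T & T = T
(~S xor (~Q <-> ~P)) xor (R & P) = T xor T = F
((~S xor (~Q <-> ~P)) xor (R & P)) & Q = F & F = F
So S1 is false.

S2: Parsed as (P | S) & (Q <-> (R | (~S nand Q)))

P | S = T | F = T
~S = ~F = T
~S nand Q = T nand F = T
R | (~S nand Q) = T | T = T
Q <-> (R | (~S nand Q)) = F <-> T = F
(P | S) & (Q <-> (R | (~S nand Q))) = T & F = F
Thus S2 is false.

S3: Parsed as ((~Q <-> R) & (P xor (S xor ~R))) <-> ~S

~Q = ~F = T
~Q <-> R = T <-> T = T
~R = ~T = F
S xor ~R = F xor F = F
P xor (S xor ~R) = T xor F = T
(~Q <-> R) & (P xor (S xor ~R)) = T & T = T
~S = ~F = T
((~Q <-> R) & (P xor (S xor ~R))) <-> ~S = T <-> T = T
So S3 is true.

Count: 1.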